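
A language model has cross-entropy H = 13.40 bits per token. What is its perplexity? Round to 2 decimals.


Perplexity formula: PP = 2^H
H = 13.40
PP = 2^13.40
Decompose: 2^13.40 = 2^13 * 2^0.40
2^13 = 8192, 2^0.40 ~ 1.3195079
PP ~ 8192 * 1.3195079 = 10809.4087168
Rounded to 2 decimals: 10809.41

10809.41


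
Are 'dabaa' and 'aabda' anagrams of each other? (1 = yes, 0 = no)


Sort characters of 'dabaa': 'aaabd'
Sort characters of 'aabda': 'aaabd'
Sorted forms match -> they ARE anagrams
Result: 1

1


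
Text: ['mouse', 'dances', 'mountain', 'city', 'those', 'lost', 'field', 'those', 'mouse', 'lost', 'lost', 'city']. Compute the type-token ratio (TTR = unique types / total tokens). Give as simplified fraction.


Tokens: 12
Unique types: ('city', 'dances', 'field', 'lost', 'mountain', 'mouse', 'those') = 7
TTR = 7/12
Already in lowest terms.

7/12


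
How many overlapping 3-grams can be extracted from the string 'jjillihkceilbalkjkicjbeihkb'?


String 'jjillihkceilbalkjkicjbeihkb' has length L = 27.
Number of overlapping n-grams = L - n + 1
Substituting: 27 - 3 + 1 = 25

25


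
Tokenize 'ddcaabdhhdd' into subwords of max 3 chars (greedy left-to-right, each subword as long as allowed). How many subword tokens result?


'ddcaabdhhdd' has 11 characters.
Chunking with max size 3:
  Chunk 1: 'ddc' (positions 0-2)
  Chunk 2: 'aab' (positions 3-5)
  Chunk 3: 'dhh' (positions 6-8)
  Chunk 4: 'dd' (positions 9-10)
Total chunks: ceil(11 / 3) = 4

4


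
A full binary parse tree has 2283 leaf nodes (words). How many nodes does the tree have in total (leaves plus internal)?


Leaf nodes (terminals): 2283
Internal nodes = n - 1 = 2283 - 1 = 2282
Total = leaves + internal = 2283 + 2282 = 4565

4565


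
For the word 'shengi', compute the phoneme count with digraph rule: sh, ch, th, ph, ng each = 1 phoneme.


Parsing 'shengi' greedily, digraphs first:
  'sh' -> digraph (1 consonant phoneme) (phonemes so far: 1)
  'e' -> vowel phoneme (phonemes so far: 2)
  'ng' -> digraph (1 consonant phoneme) (phonemes so far: 3)
  'i' -> vowel phoneme (phonemes so far: 4)
Total phonemes: 4

4


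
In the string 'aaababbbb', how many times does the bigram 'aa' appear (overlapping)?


Scanning 'aaababbbb' for bigram 'aa':
  Position 0: 'aa' -> MATCH
  Position 1: 'aa' -> MATCH
  Position 2: 'ab' -> no
  Position 3: 'ba' -> no
  Position 4: 'ab' -> no
  Position 5: 'bb' -> no
  Position 6: 'bb' -> no
  Position 7: 'bb' -> no
Total matches: 2

2


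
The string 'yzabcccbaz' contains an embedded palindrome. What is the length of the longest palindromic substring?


Scanning 'yzabcccbaz' for palindromic substrings.
Substring at positions 1-9: 'zabcccbaz'.
Check: reverse('zabcccbaz') = 'zabcccbaz' -> palindrome confirmed.
Neighbouring characters ('y' / '-') break symmetry, so it cannot extend further.
No longer palindromic substring exists; longest length = 9

9


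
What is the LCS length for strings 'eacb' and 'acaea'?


DP table for LCS of 'eacb' and 'acaea':
       a  c  a  e  a
    0  0  0  0  0  0
  e 0  0  0  0  1  1
  a 0  1  1  1  1  2
  c 0  1  2  2  2  2
  b 0  1  2  2  2  2
LCS: 'ea'
LCS length = 2

2


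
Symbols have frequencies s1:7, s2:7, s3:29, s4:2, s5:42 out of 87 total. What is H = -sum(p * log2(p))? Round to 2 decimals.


Computing entropy H = -sum(p_i * log2(p_i)):
  s1: p = 7/87 = 0.0805, -p*log2(p) = 0.2925
  s2: p = 7/87 = 0.0805, -p*log2(p) = 0.2925
  s3: p = 29/87 = 0.3333, -p*log2(p) = 0.5283
  s4: p = 2/87 = 0.0230, -p*log2(p) = 0.1251
  s5: p = 42/87 = 0.4828, -p*log2(p) = 0.5072
H = sum of terms = 1.7456
Rounded to 2 decimals: 1.75

1.75


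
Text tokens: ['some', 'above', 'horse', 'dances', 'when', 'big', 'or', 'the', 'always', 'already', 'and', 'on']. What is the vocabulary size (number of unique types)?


Listing all tokens and tracking unique types:
  Token 1: 'some' -> NEW (unique so far: 1)
  Token 2: 'above' -> NEW (unique so far: 2)
  Token 3: 'horse' -> NEW (unique so far: 3)
  Token 4: 'dances' -> NEW (unique so far: 4)
  Token 5: 'when' -> NEW (unique so far: 5)
  Token 6: 'big' -> NEW (unique so far: 6)
  Token 7: 'or' -> NEW (unique so far: 7)
  Token 8: 'the' -> NEW (unique so far: 8)
  Token 9: 'always' -> NEW (unique so far: 9)
  Token 10: 'already' -> NEW (unique so far: 10)
  Token 11: 'and' -> NEW (unique so far: 11)
  Token 12: 'on' -> NEW (unique so far: 12)
Unique types: ('above', 'already', 'always', 'and', 'big', 'dances', 'horse', 'on', 'or', 'some', 'the', 'when')
Vocabulary size: 12

12


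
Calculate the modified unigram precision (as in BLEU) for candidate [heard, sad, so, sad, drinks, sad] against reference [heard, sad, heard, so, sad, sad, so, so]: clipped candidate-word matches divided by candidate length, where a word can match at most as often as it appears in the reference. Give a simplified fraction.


Reference word counts: {'heard': 2, 'sad': 3, 'so': 3}
Checking each candidate word (with clipping):
  'heard' -> in reference (ref count 2, used 1/2) -> match (matches: 1)
  'sad' -> in reference (ref count 3, used 1/3) -> match (matches: 2)
  'so' -> in reference (ref count 3, used 1/3) -> match (matches: 3)
  'sad' -> in reference (ref count 3, used 2/3) -> match (matches: 4)
  'drinks' -> not in reference -> no match (matches: 4)
  'sad' -> in reference (ref count 3, used 3/3) -> match (matches: 5)
Clipped matches: 5, Candidate length: 6
Precision = 5/6

5/6


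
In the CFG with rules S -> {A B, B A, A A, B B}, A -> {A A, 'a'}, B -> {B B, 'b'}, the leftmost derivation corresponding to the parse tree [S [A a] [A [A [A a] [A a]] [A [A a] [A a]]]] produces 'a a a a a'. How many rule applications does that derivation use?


Every bracketed nonterminal node [X ...] in the tree is produced by exactly one rule application.
Reading the tree off as a leftmost derivation:
  Step 1: S  =>  A A   (applied S -> A A)
  Step 2: A A  =>  a A   (applied A -> a)
  Step 3: a A  =>  a A A   (applied A -> A A)
  Step 4: a A A  =>  a A A A   (applied A -> A A)
  Step 5: a A A A  =>  a a A A   (applied A -> a)
  Step 6: a a A A  =>  a a a A   (applied A -> a)
  Step 7: a a a A  =>  a a a A A   (applied A -> A A)
  Step 8: a a a A A  =>  a a a a A   (applied A -> a)
  Step 9: a a a a A  =>  a a a a a   (applied A -> a)
Final yield: a a a a a
Total rewrite steps: 9

9


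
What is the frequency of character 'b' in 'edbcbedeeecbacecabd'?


Scanning 'edbcbedeeecbacecabd' for 'b':
  Position 2: 'b' -> MATCH (count: 1)
  Position 4: 'b' -> MATCH (count: 2)
  Position 11: 'b' -> MATCH (count: 3)
  Position 17: 'b' -> MATCH (count: 4)
Total occurrences of 'b': 4

4


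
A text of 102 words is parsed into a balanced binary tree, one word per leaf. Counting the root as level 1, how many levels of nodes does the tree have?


In a balanced binary tree with n leaves the deepest leaf is ceil(log2(n)) edges below the root,
so counting node levels inclusive of root and leaves gives ceil(log2(n)) + 1 levels.
log2(102) = 6.6724
ceil(6.6724) = 7
levels = 7 + 1 = 8

8


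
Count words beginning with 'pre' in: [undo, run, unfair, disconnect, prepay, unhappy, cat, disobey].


Checking each word for prefix 'pre':
  'undo' -> no (count: 0)
  'run' -> no (count: 0)
  'unfair' -> no (count: 0)
  'disconnect' -> no (count: 0)
  'prepay' -> YES, starts with 'pre' (count: 1)
  'unhappy' -> no (count: 1)
  'cat' -> no (count: 1)
  'disobey' -> no (count: 1)
Total with prefix 'pre': 1

1


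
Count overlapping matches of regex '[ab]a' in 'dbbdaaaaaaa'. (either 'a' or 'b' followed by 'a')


Pattern: [ab]a means either 'a' or 'b' followed by 'a'.
Scanning 'dbbdaaaaaaa' position-by-position:
  Pos 0: window 'db' -> no
  Pos 1: window 'bb' -> no
  Pos 2: window 'bd' -> no
  Pos 3: window 'da' -> no
  Pos 4: window 'aa' -> MATCH
  Pos 5: window 'aa' -> MATCH
  Pos 6: window 'aa' -> MATCH
  Pos 7: window 'aa' -> MATCH
  Pos 8: window 'aa' -> MATCH
  Pos 9: window 'aa' -> MATCH
  Pos 10: window 'a' -> no
Total matches: 6

6


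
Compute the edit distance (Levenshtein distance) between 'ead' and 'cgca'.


Building DP table for s1='ead' (len 3) and s2='cgca' (len 4):
       c  g  c  a
    0  1  2  3  4
  e 1  1  2  3  4
  a 2  2  2  3  3
  d 3  3  3  3  4
Edit distance = dp[3][4] = 4

4


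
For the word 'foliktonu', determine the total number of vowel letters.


Scanning each character of 'foliktonu':
  Position 1: 'f' -> consonant (running count: 0)
  Position 2: 'o' -> vowel (running count: 1)
  Position 3: 'l' -> consonant (running count: 1)
  Position 4: 'i' -> vowel (running count: 2)
  Position 5: 'k' -> consonant (running count: 2)
  Position 6: 't' -> consonant (running count: 2)
  Position 7: 'o' -> vowel (running count: 3)
  Position 8: 'n' -> consonant (running count: 3)
  Position 9: 'u' -> vowel (running count: 4)
Total vowels: 4

4


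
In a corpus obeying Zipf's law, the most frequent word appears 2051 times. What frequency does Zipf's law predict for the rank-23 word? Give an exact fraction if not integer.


Zipf's law: freq(rank) = f1 / rank
f1 = 2051, rank = 23
freq = 2051 / 23
GCD(2051, 23) = 1
Simplified: 2051/23

2051/23


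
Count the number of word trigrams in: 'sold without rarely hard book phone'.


Word trigrams from [6] words:
  Trigram 1: (sold without rarely)
  Trigram 2: (without rarely hard)
  Trigram 3: (rarely hard book)
  Trigram 4: (hard book phone)
Total word trigrams: 6 - 2 = 4

4


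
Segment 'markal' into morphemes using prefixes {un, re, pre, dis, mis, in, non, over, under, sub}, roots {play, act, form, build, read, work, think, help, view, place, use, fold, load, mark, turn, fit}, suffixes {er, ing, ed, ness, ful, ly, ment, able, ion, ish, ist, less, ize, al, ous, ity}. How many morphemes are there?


Segmenting 'markal' against the inventory:
  'mark' -> root (morpheme 1)
  'al' -> suffix (morpheme 2)
Total morphemes: 2

2


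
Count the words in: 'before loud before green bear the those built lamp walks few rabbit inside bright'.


Counting words by splitting on spaces:
  Word 1: 'before'
  Word 2: 'loud'
  Word 3: 'before'
  Word 4: 'green'
  Word 5: 'bear'
  Word 6: 'the'
  Word 7: 'those'
  Word 8: 'built'
  Word 9: 'lamp'
  Word 10: 'walks'
  Word 11: 'few'
  Word 12: 'rabbit'
  Word 13: 'inside'
  Word 14: 'bright'
Total words: 14

14


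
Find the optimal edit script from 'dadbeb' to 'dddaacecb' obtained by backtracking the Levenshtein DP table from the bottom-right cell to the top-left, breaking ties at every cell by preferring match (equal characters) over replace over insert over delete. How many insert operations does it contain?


Edit distance = 5. Backtracking from cell (6, 9) with preference match > replace > insert > delete,
then listing the resulting alignment 'dadbeb' -> 'dddaacecb' left to right:
  Step 1: insert 'd' [insertion #1]
  Step 2: insert 'd' [insertion #2]
  Step 3: keep 'd'
  Step 4: keep 'a'
  Step 5: replace d->a
  Step 6: replace b->c
  Step 7: keep 'e'
  Step 8: insert 'c' [insertion #3]
  Step 9: keep 'b'
Total insertions: 3

3


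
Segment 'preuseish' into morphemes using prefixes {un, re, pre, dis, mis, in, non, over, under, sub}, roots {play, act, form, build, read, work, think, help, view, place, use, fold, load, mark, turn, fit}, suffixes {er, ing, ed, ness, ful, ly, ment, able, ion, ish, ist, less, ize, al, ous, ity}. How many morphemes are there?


Segmenting 'preuseish' against the inventory:
  'pre' -> prefix (morpheme 1)
  'use' -> root (morpheme 2)
  'ish' -> suffix (morpheme 3)
Total morphemes: 3

3


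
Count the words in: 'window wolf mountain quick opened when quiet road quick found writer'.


Counting words by splitting on spaces:
  Word 1: 'window'
  Word 2: 'wolf'
  Word 3: 'mountain'
  Word 4: 'quick'
  Word 5: 'opened'
  Word 6: 'when'
  Word 7: 'quiet'
  Word 8: 'road'
  Word 9: 'quick'
  Word 10: 'found'
  Word 11: 'writer'
Total words: 11

11


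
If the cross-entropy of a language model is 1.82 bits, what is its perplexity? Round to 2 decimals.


Perplexity formula: PP = 2^H
H = 1.82
PP = 2^1.82
Decompose: 2^1.82 = 2^1 * 2^0.82
2^1 = 2, 2^0.82 ~ 1.7654060
PP ~ 2 * 1.7654060 = 3.5308120
Rounded to 2 decimals: 3.53

3.53


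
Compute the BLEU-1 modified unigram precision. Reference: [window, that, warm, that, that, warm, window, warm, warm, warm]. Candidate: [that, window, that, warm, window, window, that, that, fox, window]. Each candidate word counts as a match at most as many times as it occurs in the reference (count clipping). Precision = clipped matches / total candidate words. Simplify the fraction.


Reference word counts: {'that': 3, 'warm': 5, 'window': 2}
Checking each candidate word (with clipping):
  'that' -> in reference (ref count 3, used 1/3) -> match (matches: 1)
  'window' -> in reference (ref count 2, used 1/2) -> match (matches: 2)
  'that' -> in reference (ref count 3, used 2/3) -> match (matches: 3)
  'warm' -> in reference (ref count 5, used 1/5) -> match (matches: 4)
  'window' -> in reference (ref count 2, used 2/2) -> match (matches: 5)
  'window' -> ref count 2 already used up (2/2) -> clipped, no match (matches: 5)
  'that' -> in reference (ref count 3, used 3/3) -> match (matches: 6)
  'that' -> ref count 3 already used up (3/3) -> clipped, no match (matches: 6)
  'fox' -> not in reference -> no match (matches: 6)
  'window' -> ref count 2 already used up (2/2) -> clipped, no match (matches: 6)
Clipped matches: 6, Candidate length: 10
Precision = 6/10 = 3/5

3/5


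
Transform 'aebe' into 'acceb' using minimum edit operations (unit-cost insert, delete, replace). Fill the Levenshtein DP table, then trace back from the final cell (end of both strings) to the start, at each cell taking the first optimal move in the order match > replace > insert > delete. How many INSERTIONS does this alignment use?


Edit distance = 3. Backtracking from cell (4, 5) with preference match > replace > insert > delete,
then listing the resulting alignment 'aebe' -> 'acceb' left to right:
  Step 1: keep 'a'
  Step 2: replace e->c
  Step 3: replace b->c
  Step 4: keep 'e'
  Step 5: insert 'b' [insertion #1]
Total insertions: 1

1


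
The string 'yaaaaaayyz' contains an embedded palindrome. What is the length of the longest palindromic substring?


Scanning 'yaaaaaayyz' for palindromic substrings.
Substring at positions 0-7: 'yaaaaaay'.
Check: reverse('yaaaaaay') = 'yaaaaaay' -> palindrome confirmed.
Neighbouring characters ('-' / 'y') break symmetry, so it cannot extend further.
No longer palindromic substring exists; longest length = 8

8


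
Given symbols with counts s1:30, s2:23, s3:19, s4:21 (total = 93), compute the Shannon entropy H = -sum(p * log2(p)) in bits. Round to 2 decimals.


Computing entropy H = -sum(p_i * log2(p_i)):
  s1: p = 30/93 = 0.3226, -p*log2(p) = 0.5265
  s2: p = 23/93 = 0.2473, -p*log2(p) = 0.4985
  s3: p = 19/93 = 0.2043, -p*log2(p) = 0.4681
  s4: p = 21/93 = 0.2258, -p*log2(p) = 0.4848
H = sum of terms = 1.9779
Rounded to 2 decimals: 1.98

1.98


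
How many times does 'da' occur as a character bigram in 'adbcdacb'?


Scanning 'adbcdacb' for bigram 'da':
  Position 0: 'ad' -> no
  Position 1: 'db' -> no
  Position 2: 'bc' -> no
  Position 3: 'cd' -> no
  Position 4: 'da' -> MATCH
  Position 5: 'ac' -> no
  Position 6: 'cb' -> no
Total matches: 1

1


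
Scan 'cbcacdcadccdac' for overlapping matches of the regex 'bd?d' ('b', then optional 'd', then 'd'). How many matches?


Pattern: bd?d means 'b', then optional 'd', then 'd'.
Scanning 'cbcacdcadccdac' position-by-position:
  Pos 0: window 'cbc' -> no
  Pos 1: window 'bca' -> no
  Pos 2: window 'cac' -> no
  Pos 3: window 'acd' -> no
  Pos 4: window 'cdc' -> no
  Pos 5: window 'dca' -> no
  Pos 6: window 'cad' -> no
  Pos 7: window 'adc' -> no
  Pos 8: window 'dcc' -> no
  Pos 9: window 'ccd' -> no
  Pos 10: window 'cda' -> no
  Pos 11: window 'dac' -> no
  Pos 12: window 'ac' -> no
  Pos 13: window 'c' -> no
Total matches: 0

0


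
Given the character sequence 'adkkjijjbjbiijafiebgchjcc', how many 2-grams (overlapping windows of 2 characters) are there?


String 'adkkjijjbjbiijafiebgchjcc' has length L = 25.
Number of overlapping n-grams = L - n + 1
Substituting: 25 - 2 + 1 = 24

24


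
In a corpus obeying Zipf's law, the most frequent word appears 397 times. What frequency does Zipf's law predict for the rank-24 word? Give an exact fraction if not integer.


Zipf's law: freq(rank) = f1 / rank
f1 = 397, rank = 24
freq = 397 / 24
GCD(397, 24) = 1
Simplified: 397/24

397/24


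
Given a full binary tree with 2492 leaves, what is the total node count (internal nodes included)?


Leaf nodes (terminals): 2492
Internal nodes = n - 1 = 2492 - 1 = 2491
Total = leaves + internal = 2492 + 2491 = 4983

4983


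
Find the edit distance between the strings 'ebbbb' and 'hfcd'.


Building DP table for s1='ebbbb' (len 5) and s2='hfcd' (len 4):
       h  f  c  d
    0  1  2  3  4
  e 1  1  2  3  4
  b 2  2  2  3  4
  b 3  3  3  3  4
  b 4  4  4  4  4
  b 5  5  5  5  5
Edit distance = dp[5][4] = 5

5


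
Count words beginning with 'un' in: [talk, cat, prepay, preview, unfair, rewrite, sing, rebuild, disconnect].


Checking each word for prefix 'un':
  'talk' -> no (count: 0)
  'cat' -> no (count: 0)
  'prepay' -> no (count: 0)
  'preview' -> no (count: 0)
  'unfair' -> YES, starts with 'un' (count: 1)
  'rewrite' -> no (count: 1)
  'sing' -> no (count: 1)
  'rebuild' -> no (count: 1)
  'disconnect' -> no (count: 1)
Total with prefix 'un': 1

1


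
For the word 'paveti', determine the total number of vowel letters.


Scanning each character of 'paveti':
  Position 1: 'p' -> consonant (running count: 0)
  Position 2: 'a' -> vowel (running count: 1)
  Position 3: 'v' -> consonant (running count: 1)
  Position 4: 'e' -> vowel (running count: 2)
  Position 5: 't' -> consonant (running count: 2)
  Position 6: 'i' -> vowel (running count: 3)
Total vowels: 3

3


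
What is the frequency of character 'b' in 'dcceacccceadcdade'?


Scanning 'dcceacccceadcdade' for 'b':
  No matches found.
Total occurrences of 'b': 0

0


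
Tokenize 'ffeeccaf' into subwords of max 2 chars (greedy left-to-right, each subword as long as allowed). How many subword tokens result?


'ffeeccaf' has 8 characters.
Chunking with max size 2:
  Chunk 1: 'ff' (positions 0-1)
  Chunk 2: 'ee' (positions 2-3)
  Chunk 3: 'cc' (positions 4-5)
  Chunk 4: 'af' (positions 6-7)
Total chunks: ceil(8 / 2) = 4

4


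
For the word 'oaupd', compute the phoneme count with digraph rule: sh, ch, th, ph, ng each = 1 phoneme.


Parsing 'oaupd' greedily, digraphs first:
  'o' -> vowel phoneme (phonemes so far: 1)
  'a' -> vowel phoneme (phonemes so far: 2)
  'u' -> vowel phoneme (phonemes so far: 3)
  'p' -> consonant phoneme (phonemes so far: 4)
  'd' -> consonant phoneme (phonemes so far: 5)
Total phonemes: 5

5


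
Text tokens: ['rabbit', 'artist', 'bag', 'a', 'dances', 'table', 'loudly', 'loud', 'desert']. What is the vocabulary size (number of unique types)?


Listing all tokens and tracking unique types:
  Token 1: 'rabbit' -> NEW (unique so far: 1)
  Token 2: 'artist' -> NEW (unique so far: 2)
  Token 3: 'bag' -> NEW (unique so far: 3)
  Token 4: 'a' -> NEW (unique so far: 4)
  Token 5: 'dances' -> NEW (unique so far: 5)
  Token 6: 'table' -> NEW (unique so far: 6)
  Token 7: 'loudly' -> NEW (unique so far: 7)
  Token 8: 'loud' -> NEW (unique so far: 8)
  Token 9: 'desert' -> NEW (unique so far: 9)
Unique types: ('a', 'artist', 'bag', 'dances', 'desert', 'loud', 'loudly', 'rabbit', 'table')
Vocabulary size: 9

9


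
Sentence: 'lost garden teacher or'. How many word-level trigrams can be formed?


Word trigrams from [4] words:
  Trigram 1: (lost garden teacher)
  Trigram 2: (garden teacher or)
Total word trigrams: 4 - 2 = 2

2


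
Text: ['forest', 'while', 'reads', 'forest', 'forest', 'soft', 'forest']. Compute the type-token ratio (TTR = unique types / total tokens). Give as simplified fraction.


Tokens: 7
Unique types: ('forest', 'reads', 'soft', 'while') = 4
TTR = 4/7
Already in lowest terms.

4/7


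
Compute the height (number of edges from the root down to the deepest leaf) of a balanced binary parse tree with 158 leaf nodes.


In a balanced binary tree with n leaves the deepest leaf is ceil(log2(n)) edges below the root.
log2(158) = 7.3038
ceil(7.3038) = 8
height (edges) = 8

8


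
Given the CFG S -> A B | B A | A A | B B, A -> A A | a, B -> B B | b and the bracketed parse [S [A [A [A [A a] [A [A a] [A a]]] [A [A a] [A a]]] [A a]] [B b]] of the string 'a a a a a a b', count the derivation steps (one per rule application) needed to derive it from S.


Every bracketed nonterminal node [X ...] in the tree is produced by exactly one rule application.
Reading the tree off as a leftmost derivation:
  Step 1: S  =>  A B   (applied S -> A B)
  Step 2: A B  =>  A A B   (applied A -> A A)
  Step 3: A A B  =>  A A A B   (applied A -> A A)
  Step 4: A A A B  =>  A A A A B   (applied A -> A A)
  Step 5: A A A A B  =>  a A A A B   (applied A -> a)
  Step 6: a A A A B  =>  a A A A A B   (applied A -> A A)
  Step 7: a A A A A B  =>  a a A A A B   (applied A -> a)
  Step 8: a a A A A B  =>  a a a A A B   (applied A -> a)
  Step 9: a a a A A B  =>  a a a A A A B   (applied A -> A A)
  Step 10: a a a A A A B  =>  a a a a A A B   (applied A -> a)
  Step 11: a a a a A A B  =>  a a a a a A B   (applied A -> a)
  Step 12: a a a a a A B  =>  a a a a a a B   (applied A -> a)
  Step 13: a a a a a a B  =>  a a a a a a b   (applied B -> b)
Final yield: a a a a a a b
Total rewrite steps: 13

13


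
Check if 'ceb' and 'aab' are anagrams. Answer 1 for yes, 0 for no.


Sort characters of 'ceb': 'bce'
Sort characters of 'aab': 'aab'
Sorted forms differ -> they are NOT anagrams
Result: 0

0


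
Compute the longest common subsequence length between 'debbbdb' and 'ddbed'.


DP table for LCS of 'debbbdb' and 'ddbed':
       d  d  b  e  d
    0  0  0  0  0  0
  d 0  1  1  1  1  1
  e 0  1  1  1  2  2
  b 0  1  1  2  2  2
  b 0  1  1  2  2  2
  b 0  1  1  2  2  2
  d 0  1  2  2  2  3
  b 0  1  2  3  3  3
LCS: 'ded'
LCS length = 3

3


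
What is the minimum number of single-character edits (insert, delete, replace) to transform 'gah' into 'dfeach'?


Building DP table for s1='gah' (len 3) and s2='dfeach' (len 6):
       d  f  e  a  c  h
    0  1  2  3  4  5  6
  g 1  1  2  3  4  5  6
  a 2  2  2  3  3  4  5
  h 3  3  3  3  4  4  4
Edit distance = dp[3][6] = 4

4


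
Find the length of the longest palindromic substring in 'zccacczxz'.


Scanning 'zccacczxz' for palindromic substrings.
Substring at positions 0-6: 'zccaccz'.
Check: reverse('zccaccz') = 'zccaccz' -> palindrome confirmed.
Neighbouring characters ('-' / 'x') break symmetry, so it cannot extend further.
No longer palindromic substring exists; longest length = 7

7


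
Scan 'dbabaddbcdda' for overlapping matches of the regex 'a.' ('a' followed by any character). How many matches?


Pattern: a. means 'a' followed by any character.
Scanning 'dbabaddbcdda' position-by-position:
  Pos 0: window 'db' -> no
  Pos 1: window 'ba' -> no
  Pos 2: window 'ab' -> MATCH
  Pos 3: window 'ba' -> no
  Pos 4: window 'ad' -> MATCH
  Pos 5: window 'dd' -> no
  Pos 6: window 'db' -> no
  Pos 7: window 'bc' -> no
  Pos 8: window 'cd' -> no
  Pos 9: window 'dd' -> no
  Pos 10: window 'da' -> no
  Pos 11: window 'a' -> no
Total matches: 2

2


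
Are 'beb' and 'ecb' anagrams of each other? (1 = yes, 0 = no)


Sort characters of 'beb': 'bbe'
Sort characters of 'ecb': 'bce'
Sorted forms differ -> they are NOT anagrams
Result: 0

0


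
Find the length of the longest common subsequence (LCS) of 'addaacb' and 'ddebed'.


DP table for LCS of 'addaacb' and 'ddebed':
       d  d  e  b  e  d
    0  0  0  0  0  0  0
  a 0  0  0  0  0  0  0
  d 0  1  1  1  1  1  1
  d 0  1  2  2  2  2  2
  a 0  1  2  2  2  2  2
  a 0  1  2  2  2  2  2
  c 0  1  2  2  2  2  2
  b 0  1  2  2  3  3  3
LCS: 'ddb'
LCS length = 3

3


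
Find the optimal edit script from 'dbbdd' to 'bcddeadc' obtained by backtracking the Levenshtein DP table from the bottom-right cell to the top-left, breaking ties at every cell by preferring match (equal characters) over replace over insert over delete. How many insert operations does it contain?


Edit distance = 6. Backtracking from cell (5, 8) with preference match > replace > insert > delete,
then listing the resulting alignment 'dbbdd' -> 'bcddeadc' left to right:
  Step 1: insert 'b' [insertion #1]
  Step 2: insert 'c' [insertion #2]
  Step 3: insert 'd' [insertion #3]
  Step 4: keep 'd'
  Step 5: replace b->e
  Step 6: replace b->a
  Step 7: keep 'd'
  Step 8: replace d->c
Total insertions: 3

3


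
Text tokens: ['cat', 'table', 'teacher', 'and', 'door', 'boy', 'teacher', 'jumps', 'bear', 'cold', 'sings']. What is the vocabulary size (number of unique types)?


Listing all tokens and tracking unique types:
  Token 1: 'cat' -> NEW (unique so far: 1)
  Token 2: 'table' -> NEW (unique so far: 2)
  Token 3: 'teacher' -> NEW (unique so far: 3)
  Token 4: 'and' -> NEW (unique so far: 4)
  Token 5: 'door' -> NEW (unique so far: 5)
  Token 6: 'boy' -> NEW (unique so far: 6)
  Token 7: 'teacher' -> duplicate (unique so far: 6)
  Token 8: 'jumps' -> NEW (unique so far: 7)
  Token 9: 'bear' -> NEW (unique so far: 8)
  Token 10: 'cold' -> NEW (unique so far: 9)
  Token 11: 'sings' -> NEW (unique so far: 10)
Unique types: ('and', 'bear', 'boy', 'cat', 'cold', 'door', 'jumps', 'sings', 'table', 'teacher')
Vocabulary size: 10

10


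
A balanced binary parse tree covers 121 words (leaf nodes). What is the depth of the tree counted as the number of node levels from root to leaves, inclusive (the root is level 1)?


In a balanced binary tree with n leaves the deepest leaf is ceil(log2(n)) edges below the root,
so counting node levels inclusive of root and leaves gives ceil(log2(n)) + 1 levels.
log2(121) = 6.9189
ceil(6.9189) = 7
levels = 7 + 1 = 8

8


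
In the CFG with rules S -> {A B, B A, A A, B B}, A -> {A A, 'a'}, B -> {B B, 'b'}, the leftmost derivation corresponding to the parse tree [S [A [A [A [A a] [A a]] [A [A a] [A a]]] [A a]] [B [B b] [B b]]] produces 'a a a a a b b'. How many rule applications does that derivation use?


Every bracketed nonterminal node [X ...] in the tree is produced by exactly one rule application.
Reading the tree off as a leftmost derivation:
  Step 1: S  =>  A B   (applied S -> A B)
  Step 2: A B  =>  A A B   (applied A -> A A)
  Step 3: A A B  =>  A A A B   (applied A -> A A)
  Step 4: A A A B  =>  A A A A B   (applied A -> A A)
  Step 5: A A A A B  =>  a A A A B   (applied A -> a)
  Step 6: a A A A B  =>  a a A A B   (applied A -> a)
  Step 7: a a A A B  =>  a a A A A B   (applied A -> A A)
  Step 8: a a A A A B  =>  a a a A A B   (applied A -> a)
  Step 9: a a a A A B  =>  a a a a A B   (applied A -> a)
  Step 10: a a a a A B  =>  a a a a a B   (applied A -> a)
  Step 11: a a a a a B  =>  a a a a a B B   (applied B -> B B)
  Step 12: a a a a a B B  =>  a a a a a b B   (applied B -> b)
  Step 13: a a a a a b B  =>  a a a a a b b   (applied B -> b)
Final yield: a a a a a b b
Total rewrite steps: 13

13


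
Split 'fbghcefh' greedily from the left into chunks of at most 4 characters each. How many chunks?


'fbghcefh' has 8 characters.
Chunking with max size 4:
  Chunk 1: 'fbgh' (positions 0-3)
  Chunk 2: 'cefh' (positions 4-7)
Total chunks: ceil(8 / 4) = 2

2


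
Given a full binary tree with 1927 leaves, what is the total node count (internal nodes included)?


Leaf nodes (terminals): 1927
Internal nodes = n - 1 = 1927 - 1 = 1926
Total = leaves + internal = 1927 + 1926 = 3853

3853


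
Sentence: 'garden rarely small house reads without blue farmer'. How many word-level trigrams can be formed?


Word trigrams from [8] words:
  Trigram 1: (garden rarely small)
  Trigram 2: (rarely small house)
  Trigram 3: (small house reads)
  Trigram 4: (house reads without)
  Trigram 5: (reads without blue)
  Trigram 6: (without blue farmer)
Total word trigrams: 8 - 2 = 6

6


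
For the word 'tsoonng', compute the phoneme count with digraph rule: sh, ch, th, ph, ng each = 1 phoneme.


Parsing 'tsoonng' greedily, digraphs first:
  't' -> consonant phoneme (phonemes so far: 1)
  's' -> consonant phoneme (phonemes so far: 2)
  'o' -> vowel phoneme (phonemes so far: 3)
  'o' -> vowel phoneme (phonemes so far: 4)
  'n' -> consonant phoneme (phonemes so far: 5)
  'ng' -> digraph (1 consonant phoneme) (phonemes so far: 6)
Total phonemes: 6

6


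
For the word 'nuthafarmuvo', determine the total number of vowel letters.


Scanning each character of 'nuthafarmuvo':
  Position 1: 'n' -> consonant (running count: 0)
  Position 2: 'u' -> vowel (running count: 1)
  Position 3: 't' -> consonant (running count: 1)
  Position 4: 'h' -> consonant (running count: 1)
  Position 5: 'a' -> vowel (running count: 2)
  Position 6: 'f' -> consonant (running count: 2)
  Position 7: 'a' -> vowel (running count: 3)
  Position 8: 'r' -> consonant (running count: 3)
  Position 9: 'm' -> consonant (running count: 3)
  Position 10: 'u' -> vowel (running count: 4)
  Position 11: 'v' -> consonant (running count: 4)
  Position 12: 'o' -> vowel (running count: 5)
Total vowels: 5

5


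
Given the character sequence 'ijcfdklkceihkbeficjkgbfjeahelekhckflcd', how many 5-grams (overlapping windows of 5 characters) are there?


String 'ijcfdklkceihkbeficjkgbfjeahelekhckflcd' has length L = 38.
Number of overlapping n-grams = L - n + 1
Substituting: 38 - 5 + 1 = 34

34


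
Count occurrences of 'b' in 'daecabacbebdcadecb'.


Scanning 'daecabacbebdcadecb' for 'b':
  Position 5: 'b' -> MATCH (count: 1)
  Position 8: 'b' -> MATCH (count: 2)
  Position 10: 'b' -> MATCH (count: 3)
  Position 17: 'b' -> MATCH (count: 4)
Total occurrences of 'b': 4

4


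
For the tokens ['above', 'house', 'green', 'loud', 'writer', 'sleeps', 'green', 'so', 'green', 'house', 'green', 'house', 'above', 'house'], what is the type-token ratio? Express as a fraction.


Tokens: 14
Unique types: ('above', 'green', 'house', 'loud', 'sleeps', 'so', 'writer') = 7
TTR = 7/14
Simplify: divide both by 7 -> 1/2
TTR = 1/2

1/2


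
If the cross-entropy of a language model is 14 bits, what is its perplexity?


Perplexity formula: PP = 2^H
H = 14
PP = 2^14
PP = 2^14 = 16384

16384


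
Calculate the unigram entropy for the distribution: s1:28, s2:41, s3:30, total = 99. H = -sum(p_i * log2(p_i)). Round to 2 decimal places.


Computing entropy H = -sum(p_i * log2(p_i)):
  s1: p = 28/99 = 0.2828, -p*log2(p) = 0.5153
  s2: p = 41/99 = 0.4141, -p*log2(p) = 0.5267
  s3: p = 30/99 = 0.3030, -p*log2(p) = 0.5220
H = sum of terms = 1.5640
Rounded to 2 decimals: 1.56

1.56


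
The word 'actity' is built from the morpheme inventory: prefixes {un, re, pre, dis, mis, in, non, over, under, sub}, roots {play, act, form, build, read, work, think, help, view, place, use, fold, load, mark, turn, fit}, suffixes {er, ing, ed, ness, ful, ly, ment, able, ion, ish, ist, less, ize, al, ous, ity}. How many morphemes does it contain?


Segmenting 'actity' against the inventory:
  'act' -> root (morpheme 1)
  'ity' -> suffix (morpheme 2)
Total morphemes: 2

2


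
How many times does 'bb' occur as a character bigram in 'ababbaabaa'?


Scanning 'ababbaabaa' for bigram 'bb':
  Position 0: 'ab' -> no
  Position 1: 'ba' -> no
  Position 2: 'ab' -> no
  Position 3: 'bb' -> MATCH
  Position 4: 'ba' -> no
  Position 5: 'aa' -> no
  Position 6: 'ab' -> no
  Position 7: 'ba' -> no
  Position 8: 'aa' -> no
Total matches: 1

1


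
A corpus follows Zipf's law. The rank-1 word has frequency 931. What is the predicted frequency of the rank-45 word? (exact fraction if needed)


Zipf's law: freq(rank) = f1 / rank
f1 = 931, rank = 45
freq = 931 / 45
GCD(931, 45) = 1
Simplified: 931/45

931/45


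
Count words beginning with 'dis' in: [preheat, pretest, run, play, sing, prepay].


Checking each word for prefix 'dis':
  'preheat' -> no (count: 0)
  'pretest' -> no (count: 0)
  'run' -> no (count: 0)
  'play' -> no (count: 0)
  'sing' -> no (count: 0)
  'prepay' -> no (count: 0)
Total with prefix 'dis': 0

0


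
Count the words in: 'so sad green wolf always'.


Counting words by splitting on spaces:
  Word 1: 'so'
  Word 2: 'sad'
  Word 3: 'green'
  Word 4: 'wolf'
  Word 5: 'always'
Total words: 5

5


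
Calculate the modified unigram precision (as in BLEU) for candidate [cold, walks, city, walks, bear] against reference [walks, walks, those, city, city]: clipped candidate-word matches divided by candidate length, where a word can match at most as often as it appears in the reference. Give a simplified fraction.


Reference word counts: {'city': 2, 'those': 1, 'walks': 2}
Checking each candidate word (with clipping):
  'cold' -> not in reference -> no match (matches: 0)
  'walks' -> in reference (ref count 2, used 1/2) -> match (matches: 1)
  'city' -> in reference (ref count 2, used 1/2) -> match (matches: 2)
  'walks' -> in reference (ref count 2, used 2/2) -> match (matches: 3)
  'bear' -> not in reference -> no match (matches: 3)
Clipped matches: 3, Candidate length: 5
Precision = 3/5

3/5


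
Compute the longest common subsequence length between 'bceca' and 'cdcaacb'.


DP table for LCS of 'bceca' and 'cdcaacb':
       c  d  c  a  a  c  b
    0  0  0  0  0  0  0  0
  b 0  0  0  0  0  0  0  1
  c 0  1  1  1  1  1  1  1
  e 0  1  1  1  1  1  1  1
  c 0  1  1  2  2  2  2  2
  a 0  1  1  2  3  3  3  3
LCS: 'cca'
LCS length = 3

3


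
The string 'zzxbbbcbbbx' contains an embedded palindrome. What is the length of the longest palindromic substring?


Scanning 'zzxbbbcbbbx' for palindromic substrings.
Substring at positions 2-10: 'xbbbcbbbx'.
Check: reverse('xbbbcbbbx') = 'xbbbcbbbx' -> palindrome confirmed.
Neighbouring characters ('z' / '-') break symmetry, so it cannot extend further.
No longer palindromic substring exists; longest length = 9

9


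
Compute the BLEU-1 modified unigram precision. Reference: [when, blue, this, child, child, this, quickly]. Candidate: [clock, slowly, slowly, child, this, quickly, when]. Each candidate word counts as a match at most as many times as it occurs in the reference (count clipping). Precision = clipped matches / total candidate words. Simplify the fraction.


Reference word counts: {'blue': 1, 'child': 2, 'quickly': 1, 'this': 2, 'when': 1}
Checking each candidate word (with clipping):
  'clock' -> not in reference -> no match (matches: 0)
  'slowly' -> not in reference -> no match (matches: 0)
  'slowly' -> not in reference -> no match (matches: 0)
  'child' -> in reference (ref count 2, used 1/2) -> match (matches: 1)
  'this' -> in reference (ref count 2, used 1/2) -> match (matches: 2)
  'quickly' -> in reference (ref count 1, used 1/1) -> match (matches: 3)
  'when' -> in reference (ref count 1, used 1/1) -> match (matches: 4)
Clipped matches: 4, Candidate length: 7
Precision = 4/7

4/7


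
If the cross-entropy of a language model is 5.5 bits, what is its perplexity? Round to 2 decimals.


Perplexity formula: PP = 2^H
H = 5.5
PP = 2^5.5
Decompose: 2^5.5 = 2^5 * 2^0.5 = 2^5 * sqrt(2)
2^5 = 32, sqrt(2) ~ 1.4142136
PP ~ 32 * 1.4142136 = 45.2548352
Rounded to 2 decimals: 45.25

45.25


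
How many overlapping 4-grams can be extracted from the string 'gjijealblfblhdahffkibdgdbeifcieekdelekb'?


String 'gjijealblfblhdahffkibdgdbeifcieekdelekb' has length L = 39.
Number of overlapping n-grams = L - n + 1
Substituting: 39 - 4 + 1 = 36

36


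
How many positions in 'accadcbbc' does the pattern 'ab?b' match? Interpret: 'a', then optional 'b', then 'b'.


Pattern: ab?b means 'a', then optional 'b', then 'b'.
Scanning 'accadcbbc' position-by-position:
  Pos 0: window 'acc' -> no
  Pos 1: window 'cca' -> no
  Pos 2: window 'cad' -> no
  Pos 3: window 'adc' -> no
  Pos 4: window 'dcb' -> no
  Pos 5: window 'cbb' -> no
  Pos 6: window 'bbc' -> no
  Pos 7: window 'bc' -> no
  Pos 8: window 'c' -> no
Total matches: 0

0


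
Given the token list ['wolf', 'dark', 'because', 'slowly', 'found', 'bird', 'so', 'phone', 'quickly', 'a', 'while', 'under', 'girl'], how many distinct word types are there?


Listing all tokens and tracking unique types:
  Token 1: 'wolf' -> NEW (unique so far: 1)
  Token 2: 'dark' -> NEW (unique so far: 2)
  Token 3: 'because' -> NEW (unique so far: 3)
  Token 4: 'slowly' -> NEW (unique so far: 4)
  Token 5: 'found' -> NEW (unique so far: 5)
  Token 6: 'bird' -> NEW (unique so far: 6)
  Token 7: 'so' -> NEW (unique so far: 7)
  Token 8: 'phone' -> NEW (unique so far: 8)
  Token 9: 'quickly' -> NEW (unique so far: 9)
  Token 10: 'a' -> NEW (unique so far: 10)
  Token 11: 'while' -> NEW (unique so far: 11)
  Token 12: 'under' -> NEW (unique so far: 12)
  Token 13: 'girl' -> NEW (unique so far: 13)
Unique types: ('a', 'because', 'bird', 'dark', 'found', 'girl', 'phone', 'quickly', 'slowly', 'so', 'under', 'while', 'wolf')
Vocabulary size: 13

13


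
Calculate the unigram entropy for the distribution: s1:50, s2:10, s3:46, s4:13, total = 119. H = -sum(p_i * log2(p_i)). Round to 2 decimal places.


Computing entropy H = -sum(p_i * log2(p_i)):
  s1: p = 50/119 = 0.4202, -p*log2(p) = 0.5256
  s2: p = 10/119 = 0.0840, -p*log2(p) = 0.3002
  s3: p = 46/119 = 0.3866, -p*log2(p) = 0.5301
  s4: p = 13/119 = 0.1092, -p*log2(p) = 0.3490
H = sum of terms = 1.7049
Rounded to 2 decimals: 1.70

1.70


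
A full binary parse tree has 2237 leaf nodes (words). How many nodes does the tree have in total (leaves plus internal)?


Leaf nodes (terminals): 2237
Internal nodes = n - 1 = 2237 - 1 = 2236
Total = leaves + internal = 2237 + 2236 = 4473

4473


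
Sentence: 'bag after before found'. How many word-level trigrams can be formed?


Word trigrams from [4] words:
  Trigram 1: (bag after before)
  Trigram 2: (after before found)
Total word trigrams: 4 - 2 = 2

2


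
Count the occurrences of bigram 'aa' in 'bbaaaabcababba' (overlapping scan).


Scanning 'bbaaaabcababba' for bigram 'aa':
  Position 0: 'bb' -> no
  Position 1: 'ba' -> no
  Position 2: 'aa' -> MATCH
  Position 3: 'aa' -> MATCH
  Position 4: 'aa' -> MATCH
  Position 5: 'ab' -> no
  Position 6: 'bc' -> no
  Position 7: 'ca' -> no
  Position 8: 'ab' -> no
  Position 9: 'ba' -> no
  Position 10: 'ab' -> no
  Position 11: 'bb' -> no
  Position 12: 'ba' -> no
Total matches: 3

3


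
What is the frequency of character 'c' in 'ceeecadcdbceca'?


Scanning 'ceeecadcdbceca' for 'c':
  Position 0: 'c' -> MATCH (count: 1)
  Position 4: 'c' -> MATCH (count: 2)
  Position 7: 'c' -> MATCH (count: 3)
  Position 10: 'c' -> MATCH (count: 4)
  Position 12: 'c' -> MATCH (count: 5)
Total occurrences of 'c': 5

5


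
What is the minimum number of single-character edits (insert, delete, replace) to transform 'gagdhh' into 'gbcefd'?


Building DP table for s1='gagdhh' (len 6) and s2='gbcefd' (len 6):
       g  b  c  e  f  d
    0  1  2  3  4  5  6
  g 1  0  1  2  3  4  5
  a 2  1  1  2  3  4  5
  g 3  2  2  2  3  4  5
  d 4  3  3  3  3  4  4
  h 5  4  4  4  4  4  5
  h 6  5  5  5  5  5  5
Edit distance = dp[6][6] = 5

5


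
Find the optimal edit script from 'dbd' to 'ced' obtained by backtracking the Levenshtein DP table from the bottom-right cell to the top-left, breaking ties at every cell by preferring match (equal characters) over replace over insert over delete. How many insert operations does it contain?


Edit distance = 2. Backtracking from cell (3, 3) with preference match > replace > insert > delete,
then listing the resulting alignment 'dbd' -> 'ced' left to right:
  Step 1: replace d->c
  Step 2: replace b->e
  Step 3: keep 'd'
Total insertions: 0

0


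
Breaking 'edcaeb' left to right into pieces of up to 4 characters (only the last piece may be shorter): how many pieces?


'edcaeb' has 6 characters.
Chunking with max size 4:
  Chunk 1: 'edca' (positions 0-3)
  Chunk 2: 'eb' (positions 4-5)
Total chunks: ceil(6 / 4) = 2

2
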